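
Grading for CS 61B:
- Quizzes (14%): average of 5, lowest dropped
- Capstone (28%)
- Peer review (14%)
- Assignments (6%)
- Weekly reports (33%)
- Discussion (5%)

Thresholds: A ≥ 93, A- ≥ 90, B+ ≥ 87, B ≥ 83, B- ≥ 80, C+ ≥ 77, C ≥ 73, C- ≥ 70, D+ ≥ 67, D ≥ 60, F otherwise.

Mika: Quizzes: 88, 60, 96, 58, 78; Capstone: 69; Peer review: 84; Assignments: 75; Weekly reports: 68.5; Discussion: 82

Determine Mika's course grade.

C

Quizzes: drop 58 → average of remaining 4 = 322/4 = 80.5
Weighted total:
  Quizzes 80.5 × 0.14 = 11.27
  Capstone 69 × 0.28 = 19.32
  Peer review 84 × 0.14 = 11.76
  Assignments 75 × 0.06 = 4.5
  Weekly reports 68.5 × 0.33 = 22.605
  Discussion 82 × 0.05 = 4.1
Sum = 73.555
73.555 is ≥ 73 and < 77 → C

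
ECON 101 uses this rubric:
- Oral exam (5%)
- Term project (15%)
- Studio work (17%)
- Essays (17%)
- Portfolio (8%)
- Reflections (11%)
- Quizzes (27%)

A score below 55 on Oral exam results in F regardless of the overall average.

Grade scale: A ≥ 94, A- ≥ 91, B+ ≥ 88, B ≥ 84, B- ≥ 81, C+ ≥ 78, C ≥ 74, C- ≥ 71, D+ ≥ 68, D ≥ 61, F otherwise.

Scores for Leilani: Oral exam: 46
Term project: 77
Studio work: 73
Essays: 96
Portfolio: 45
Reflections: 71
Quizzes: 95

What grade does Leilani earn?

F

Oral exam score 46 < 55: minimum not met.
Weighted total:
  Oral exam 46 × 0.05 = 2.3
  Term project 77 × 0.15 = 11.55
  Studio work 73 × 0.17 = 12.41
  Essays 96 × 0.17 = 16.32
  Portfolio 45 × 0.08 = 3.6
  Reflections 71 × 0.11 = 7.81
  Quizzes 95 × 0.27 = 25.65
Sum = 79.64
Because the Oral exam minimum was not met, the result is F.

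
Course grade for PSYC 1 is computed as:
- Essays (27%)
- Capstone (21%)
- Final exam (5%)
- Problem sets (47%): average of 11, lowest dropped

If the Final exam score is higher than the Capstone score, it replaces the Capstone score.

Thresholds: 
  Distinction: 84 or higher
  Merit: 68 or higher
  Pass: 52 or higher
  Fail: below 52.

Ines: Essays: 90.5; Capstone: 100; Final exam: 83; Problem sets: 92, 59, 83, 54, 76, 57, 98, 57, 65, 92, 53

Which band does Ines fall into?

Problem sets: drop 53 → average of remaining 10 = 733/10 = 73.3
Final exam (83) ≤ Capstone (100), so Capstone stays at 100.
Weighted total:
  Essays 90.5 × 0.27 = 24.435
  Capstone 100 × 0.21 = 21
  Final exam 83 × 0.05 = 4.15
  Problem sets 73.3 × 0.47 = 34.451
Sum = 84.036
84.036 ≥ 84 → Distinction

Distinction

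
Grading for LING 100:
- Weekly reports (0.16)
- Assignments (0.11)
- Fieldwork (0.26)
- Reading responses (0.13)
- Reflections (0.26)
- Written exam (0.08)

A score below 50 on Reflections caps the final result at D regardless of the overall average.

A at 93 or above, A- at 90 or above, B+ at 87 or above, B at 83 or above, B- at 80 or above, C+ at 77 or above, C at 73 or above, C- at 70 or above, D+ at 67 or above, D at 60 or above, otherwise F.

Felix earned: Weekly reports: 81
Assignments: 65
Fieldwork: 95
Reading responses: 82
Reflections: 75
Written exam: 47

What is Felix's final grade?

Reflections score 75 ≥ 50: minimum met.
Weighted total:
  Weekly reports 81 × 0.16 = 12.96
  Assignments 65 × 0.11 = 7.15
  Fieldwork 95 × 0.26 = 24.7
  Reading responses 82 × 0.13 = 10.66
  Reflections 75 × 0.26 = 19.5
  Written exam 47 × 0.08 = 3.76
Sum = 78.73
78.73 is ≥ 77 and < 80 → C+

C+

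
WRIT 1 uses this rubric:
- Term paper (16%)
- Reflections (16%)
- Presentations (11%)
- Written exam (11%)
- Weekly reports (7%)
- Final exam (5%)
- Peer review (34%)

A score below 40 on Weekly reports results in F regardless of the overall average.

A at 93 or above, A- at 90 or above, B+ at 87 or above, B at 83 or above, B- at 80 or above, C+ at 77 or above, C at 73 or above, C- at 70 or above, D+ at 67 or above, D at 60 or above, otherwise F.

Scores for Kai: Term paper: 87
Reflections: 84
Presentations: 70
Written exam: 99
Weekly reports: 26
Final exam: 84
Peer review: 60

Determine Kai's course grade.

F

Weekly reports score 26 < 40: minimum not met.
Weighted total:
  Term paper 87 × 0.16 = 13.92
  Reflections 84 × 0.16 = 13.44
  Presentations 70 × 0.11 = 7.7
  Written exam 99 × 0.11 = 10.89
  Weekly reports 26 × 0.07 = 1.82
  Final exam 84 × 0.05 = 4.2
  Peer review 60 × 0.34 = 20.4
Sum = 72.37
Because the Weekly reports minimum was not met, the result is F.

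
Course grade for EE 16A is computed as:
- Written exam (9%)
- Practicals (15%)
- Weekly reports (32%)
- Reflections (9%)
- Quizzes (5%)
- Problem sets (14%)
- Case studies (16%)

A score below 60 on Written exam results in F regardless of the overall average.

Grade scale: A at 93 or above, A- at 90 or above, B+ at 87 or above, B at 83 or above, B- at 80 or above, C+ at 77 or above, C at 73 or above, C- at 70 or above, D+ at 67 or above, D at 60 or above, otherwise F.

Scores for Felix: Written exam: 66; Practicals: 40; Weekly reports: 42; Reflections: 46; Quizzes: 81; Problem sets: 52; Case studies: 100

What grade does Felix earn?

Written exam score 66 ≥ 60: minimum met.
Weighted total:
  Written exam 66 × 0.09 = 5.94
  Practicals 40 × 0.15 = 6
  Weekly reports 42 × 0.32 = 13.44
  Reflections 46 × 0.09 = 4.14
  Quizzes 81 × 0.05 = 4.05
  Problem sets 52 × 0.14 = 7.28
  Case studies 100 × 0.16 = 16
Sum = 56.85
56.85 < 60 → F

F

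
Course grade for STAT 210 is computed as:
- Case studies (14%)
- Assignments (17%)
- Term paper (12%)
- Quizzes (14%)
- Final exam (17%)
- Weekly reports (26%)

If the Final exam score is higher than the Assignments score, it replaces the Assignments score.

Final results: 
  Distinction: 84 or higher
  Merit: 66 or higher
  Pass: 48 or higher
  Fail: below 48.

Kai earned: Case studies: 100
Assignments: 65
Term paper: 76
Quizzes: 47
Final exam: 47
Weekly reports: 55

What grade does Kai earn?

Final exam (47) ≤ Assignments (65), so Assignments stays at 65.
Weighted total:
  Case studies 100 × 0.14 = 14
  Assignments 65 × 0.17 = 11.05
  Term paper 76 × 0.12 = 9.12
  Quizzes 47 × 0.14 = 6.58
  Final exam 47 × 0.17 = 7.99
  Weekly reports 55 × 0.26 = 14.3
Sum = 63.04
63.04 is ≥ 48 and < 66 → Pass

Pass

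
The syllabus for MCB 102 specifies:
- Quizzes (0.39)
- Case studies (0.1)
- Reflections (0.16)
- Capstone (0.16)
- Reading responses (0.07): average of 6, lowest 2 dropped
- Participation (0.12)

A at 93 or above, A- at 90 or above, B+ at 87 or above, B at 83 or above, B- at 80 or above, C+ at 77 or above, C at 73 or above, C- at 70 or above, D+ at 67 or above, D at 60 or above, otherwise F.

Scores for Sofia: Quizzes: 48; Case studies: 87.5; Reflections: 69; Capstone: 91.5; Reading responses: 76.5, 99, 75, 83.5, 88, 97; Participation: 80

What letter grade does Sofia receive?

D+

Reading responses: drop 75, 76.5 → average of remaining 4 = 367.5/4 = 91.875
Weighted total:
  Quizzes 48 × 0.39 = 18.72
  Case studies 87.5 × 0.1 = 8.75
  Reflections 69 × 0.16 = 11.04
  Capstone 91.5 × 0.16 = 14.64
  Reading responses 91.875 × 0.07 = 6.43125
  Participation 80 × 0.12 = 9.6
Sum = 69.18125
69.18125 is ≥ 67 and < 70 → D+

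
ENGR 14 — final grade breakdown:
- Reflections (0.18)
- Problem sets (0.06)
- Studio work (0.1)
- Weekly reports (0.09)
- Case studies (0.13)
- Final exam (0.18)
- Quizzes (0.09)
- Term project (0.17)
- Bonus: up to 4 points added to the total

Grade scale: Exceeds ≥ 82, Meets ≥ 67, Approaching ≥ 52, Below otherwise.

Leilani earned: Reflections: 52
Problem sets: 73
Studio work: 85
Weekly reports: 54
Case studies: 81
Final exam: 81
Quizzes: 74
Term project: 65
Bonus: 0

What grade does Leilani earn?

Weighted total:
  Reflections 52 × 0.18 = 9.36
  Problem sets 73 × 0.06 = 4.38
  Studio work 85 × 0.1 = 8.5
  Weekly reports 54 × 0.09 = 4.86
  Case studies 81 × 0.13 = 10.53
  Final exam 81 × 0.18 = 14.58
  Quizzes 74 × 0.09 = 6.66
  Term project 65 × 0.17 = 11.05
Sum = 69.92
Bonus: 69.92 + 0 = 69.92
69.92 is ≥ 67 and < 82 → Meets

Meets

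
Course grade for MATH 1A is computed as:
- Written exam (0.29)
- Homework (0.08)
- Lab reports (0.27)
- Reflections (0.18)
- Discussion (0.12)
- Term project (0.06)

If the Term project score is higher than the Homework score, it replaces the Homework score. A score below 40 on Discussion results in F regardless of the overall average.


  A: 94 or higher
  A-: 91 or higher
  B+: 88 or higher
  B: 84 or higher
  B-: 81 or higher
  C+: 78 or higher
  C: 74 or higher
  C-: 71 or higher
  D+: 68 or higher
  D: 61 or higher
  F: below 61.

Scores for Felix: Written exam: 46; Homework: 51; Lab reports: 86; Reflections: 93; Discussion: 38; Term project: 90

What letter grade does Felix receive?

Term project (90) > Homework (51), so Homework counts as 90.
Discussion score 38 < 40: minimum not met.
Weighted total:
  Written exam 46 × 0.29 = 13.34
  Homework 90 × 0.08 = 7.2
  Lab reports 86 × 0.27 = 23.22
  Reflections 93 × 0.18 = 16.74
  Discussion 38 × 0.12 = 4.56
  Term project 90 × 0.06 = 5.4
Sum = 70.46
Because the Discussion minimum was not met, the result is F.

F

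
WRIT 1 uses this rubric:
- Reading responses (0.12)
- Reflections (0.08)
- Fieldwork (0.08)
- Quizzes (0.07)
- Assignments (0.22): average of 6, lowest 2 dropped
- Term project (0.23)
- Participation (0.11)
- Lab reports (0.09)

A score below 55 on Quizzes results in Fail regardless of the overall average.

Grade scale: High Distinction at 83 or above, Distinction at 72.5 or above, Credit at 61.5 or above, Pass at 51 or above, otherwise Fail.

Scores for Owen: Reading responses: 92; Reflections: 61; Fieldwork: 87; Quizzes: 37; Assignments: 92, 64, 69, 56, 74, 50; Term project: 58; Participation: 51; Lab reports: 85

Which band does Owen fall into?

Assignments: drop 50, 56 → average of remaining 4 = 299/4 = 74.75
Quizzes score 37 < 55: minimum not met.
Weighted total:
  Reading responses 92 × 0.12 = 11.04
  Reflections 61 × 0.08 = 4.88
  Fieldwork 87 × 0.08 = 6.96
  Quizzes 37 × 0.07 = 2.59
  Assignments 74.75 × 0.22 = 16.445
  Term project 58 × 0.23 = 13.34
  Participation 51 × 0.11 = 5.61
  Lab reports 85 × 0.09 = 7.65
Sum = 68.515
Because the Quizzes minimum was not met, the result is Fail.

Fail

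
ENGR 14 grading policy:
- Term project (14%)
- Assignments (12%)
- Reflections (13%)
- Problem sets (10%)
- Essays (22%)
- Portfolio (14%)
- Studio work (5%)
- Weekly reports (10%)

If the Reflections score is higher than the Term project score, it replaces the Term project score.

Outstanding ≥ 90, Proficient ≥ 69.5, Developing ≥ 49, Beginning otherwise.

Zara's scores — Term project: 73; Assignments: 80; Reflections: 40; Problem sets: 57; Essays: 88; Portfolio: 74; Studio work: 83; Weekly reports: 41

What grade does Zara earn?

Developing

Reflections (40) ≤ Term project (73), so Term project stays at 73.
Weighted total:
  Term project 73 × 0.14 = 10.22
  Assignments 80 × 0.12 = 9.6
  Reflections 40 × 0.13 = 5.2
  Problem sets 57 × 0.1 = 5.7
  Essays 88 × 0.22 = 19.36
  Portfolio 74 × 0.14 = 10.36
  Studio work 83 × 0.05 = 4.15
  Weekly reports 41 × 0.1 = 4.1
Sum = 68.69
68.69 is ≥ 49 and < 69.5 → Developing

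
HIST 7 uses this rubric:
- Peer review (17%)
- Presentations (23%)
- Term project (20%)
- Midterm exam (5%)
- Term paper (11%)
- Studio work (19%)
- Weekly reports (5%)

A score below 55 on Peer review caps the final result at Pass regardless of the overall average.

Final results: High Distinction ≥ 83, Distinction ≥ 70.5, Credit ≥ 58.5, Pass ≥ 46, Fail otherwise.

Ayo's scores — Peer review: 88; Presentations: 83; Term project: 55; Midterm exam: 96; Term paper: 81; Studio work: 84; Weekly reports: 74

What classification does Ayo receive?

Distinction

Peer review score 88 ≥ 55: minimum met.
Weighted total:
  Peer review 88 × 0.17 = 14.96
  Presentations 83 × 0.23 = 19.09
  Term project 55 × 0.2 = 11
  Midterm exam 96 × 0.05 = 4.8
  Term paper 81 × 0.11 = 8.91
  Studio work 84 × 0.19 = 15.96
  Weekly reports 74 × 0.05 = 3.7
Sum = 78.42
78.42 is ≥ 70.5 and < 83 → Distinction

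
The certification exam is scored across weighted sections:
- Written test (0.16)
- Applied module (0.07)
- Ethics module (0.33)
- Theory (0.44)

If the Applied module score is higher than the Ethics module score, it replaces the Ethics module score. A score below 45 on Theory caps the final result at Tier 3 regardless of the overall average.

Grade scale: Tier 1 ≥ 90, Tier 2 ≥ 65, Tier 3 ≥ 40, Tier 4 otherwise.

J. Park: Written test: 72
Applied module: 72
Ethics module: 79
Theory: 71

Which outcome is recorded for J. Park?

Tier 2

Applied module (72) ≤ Ethics module (79), so Ethics module stays at 79.
Theory score 71 ≥ 45: minimum met.
Weighted total:
  Written test 72 × 0.16 = 11.52
  Applied module 72 × 0.07 = 5.04
  Ethics module 79 × 0.33 = 26.07
  Theory 71 × 0.44 = 31.24
Sum = 73.87
73.87 is ≥ 65 and < 90 → Tier 2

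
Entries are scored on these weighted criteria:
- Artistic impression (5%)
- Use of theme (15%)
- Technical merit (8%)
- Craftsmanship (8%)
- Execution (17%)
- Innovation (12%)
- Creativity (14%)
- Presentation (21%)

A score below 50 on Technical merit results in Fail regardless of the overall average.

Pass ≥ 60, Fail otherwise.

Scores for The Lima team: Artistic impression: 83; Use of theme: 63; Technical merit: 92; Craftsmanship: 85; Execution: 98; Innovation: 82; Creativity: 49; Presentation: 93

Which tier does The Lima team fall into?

Pass

Technical merit score 92 ≥ 50: minimum met.
Weighted total:
  Artistic impression 83 × 0.05 = 4.15
  Use of theme 63 × 0.15 = 9.45
  Technical merit 92 × 0.08 = 7.36
  Craftsmanship 85 × 0.08 = 6.8
  Execution 98 × 0.17 = 16.66
  Innovation 82 × 0.12 = 9.84
  Creativity 49 × 0.14 = 6.86
  Presentation 93 × 0.21 = 19.53
Sum = 80.65
80.65 ≥ 60 → Pass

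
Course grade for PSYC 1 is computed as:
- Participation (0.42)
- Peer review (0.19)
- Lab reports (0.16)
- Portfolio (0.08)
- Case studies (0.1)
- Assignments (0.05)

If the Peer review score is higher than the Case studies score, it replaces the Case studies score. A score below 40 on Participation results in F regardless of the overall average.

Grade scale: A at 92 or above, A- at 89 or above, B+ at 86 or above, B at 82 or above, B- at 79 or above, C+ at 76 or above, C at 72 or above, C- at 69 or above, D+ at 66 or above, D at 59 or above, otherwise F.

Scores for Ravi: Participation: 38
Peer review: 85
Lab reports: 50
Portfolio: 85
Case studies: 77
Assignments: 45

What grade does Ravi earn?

Peer review (85) > Case studies (77), so Case studies counts as 85.
Participation score 38 < 40: minimum not met.
Weighted total:
  Participation 38 × 0.42 = 15.96
  Peer review 85 × 0.19 = 16.15
  Lab reports 50 × 0.16 = 8
  Portfolio 85 × 0.08 = 6.8
  Case studies 85 × 0.1 = 8.5
  Assignments 45 × 0.05 = 2.25
Sum = 57.66
Because the Participation minimum was not met, the result is F.

F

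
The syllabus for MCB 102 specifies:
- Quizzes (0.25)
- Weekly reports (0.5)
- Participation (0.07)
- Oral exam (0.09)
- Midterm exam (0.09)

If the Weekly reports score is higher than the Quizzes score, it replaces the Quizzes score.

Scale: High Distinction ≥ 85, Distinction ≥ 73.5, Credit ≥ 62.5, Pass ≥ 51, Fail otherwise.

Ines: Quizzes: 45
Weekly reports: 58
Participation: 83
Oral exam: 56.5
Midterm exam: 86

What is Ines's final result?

Pass

Weekly reports (58) > Quizzes (45), so Quizzes counts as 58.
Weighted total:
  Quizzes 58 × 0.25 = 14.5
  Weekly reports 58 × 0.5 = 29
  Participation 83 × 0.07 = 5.81
  Oral exam 56.5 × 0.09 = 5.085
  Midterm exam 86 × 0.09 = 7.74
Sum = 62.135
62.135 is ≥ 51 and < 62.5 → Pass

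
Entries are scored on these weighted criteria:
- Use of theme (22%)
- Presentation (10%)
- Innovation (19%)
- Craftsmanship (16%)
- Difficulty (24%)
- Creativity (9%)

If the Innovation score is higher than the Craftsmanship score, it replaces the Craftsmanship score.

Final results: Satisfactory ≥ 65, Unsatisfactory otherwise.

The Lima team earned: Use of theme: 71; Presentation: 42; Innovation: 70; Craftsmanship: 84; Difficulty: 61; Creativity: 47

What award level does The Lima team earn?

Innovation (70) ≤ Craftsmanship (84), so Craftsmanship stays at 84.
Weighted total:
  Use of theme 71 × 0.22 = 15.62
  Presentation 42 × 0.1 = 4.2
  Innovation 70 × 0.19 = 13.3
  Craftsmanship 84 × 0.16 = 13.44
  Difficulty 61 × 0.24 = 14.64
  Creativity 47 × 0.09 = 4.23
Sum = 65.43
65.43 ≥ 65 → Satisfactory

Satisfactory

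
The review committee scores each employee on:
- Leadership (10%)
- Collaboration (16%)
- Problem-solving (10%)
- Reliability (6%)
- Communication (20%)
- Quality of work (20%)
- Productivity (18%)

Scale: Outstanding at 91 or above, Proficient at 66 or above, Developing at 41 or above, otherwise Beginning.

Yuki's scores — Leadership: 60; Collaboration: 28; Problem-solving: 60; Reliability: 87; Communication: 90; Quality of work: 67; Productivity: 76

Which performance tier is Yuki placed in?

Weighted total:
  Leadership 60 × 0.1 = 6
  Collaboration 28 × 0.16 = 4.48
  Problem-solving 60 × 0.1 = 6
  Reliability 87 × 0.06 = 5.22
  Communication 90 × 0.2 = 18
  Quality of work 67 × 0.2 = 13.4
  Productivity 76 × 0.18 = 13.68
Sum = 66.78
66.78 is ≥ 66 and < 91 → Proficient

Proficient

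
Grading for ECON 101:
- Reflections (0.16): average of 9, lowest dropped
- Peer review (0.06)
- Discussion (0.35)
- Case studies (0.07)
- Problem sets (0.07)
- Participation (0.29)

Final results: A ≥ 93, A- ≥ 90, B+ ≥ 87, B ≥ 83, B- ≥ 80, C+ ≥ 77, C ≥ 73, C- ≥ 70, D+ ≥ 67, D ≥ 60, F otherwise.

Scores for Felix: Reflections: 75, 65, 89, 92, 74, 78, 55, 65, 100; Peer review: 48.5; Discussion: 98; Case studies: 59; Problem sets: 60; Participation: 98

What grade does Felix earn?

Reflections: drop 55 → average of remaining 8 = 638/8 = 79.75
Weighted total:
  Reflections 79.75 × 0.16 = 12.76
  Peer review 48.5 × 0.06 = 2.91
  Discussion 98 × 0.35 = 34.3
  Case studies 59 × 0.07 = 4.13
  Problem sets 60 × 0.07 = 4.2
  Participation 98 × 0.29 = 28.42
Sum = 86.72
86.72 is ≥ 83 and < 87 → B

B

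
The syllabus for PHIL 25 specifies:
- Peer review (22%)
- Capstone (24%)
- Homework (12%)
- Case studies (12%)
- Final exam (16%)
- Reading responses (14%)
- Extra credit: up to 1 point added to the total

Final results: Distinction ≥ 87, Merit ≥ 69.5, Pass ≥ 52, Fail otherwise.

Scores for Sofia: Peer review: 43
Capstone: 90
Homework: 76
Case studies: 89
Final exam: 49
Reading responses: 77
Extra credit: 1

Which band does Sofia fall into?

Merit

Weighted total:
  Peer review 43 × 0.22 = 9.46
  Capstone 90 × 0.24 = 21.6
  Homework 76 × 0.12 = 9.12
  Case studies 89 × 0.12 = 10.68
  Final exam 49 × 0.16 = 7.84
  Reading responses 77 × 0.14 = 10.78
Sum = 69.48
Extra credit: 69.48 + 1 = 70.48
70.48 is ≥ 69.5 and < 87 → Merit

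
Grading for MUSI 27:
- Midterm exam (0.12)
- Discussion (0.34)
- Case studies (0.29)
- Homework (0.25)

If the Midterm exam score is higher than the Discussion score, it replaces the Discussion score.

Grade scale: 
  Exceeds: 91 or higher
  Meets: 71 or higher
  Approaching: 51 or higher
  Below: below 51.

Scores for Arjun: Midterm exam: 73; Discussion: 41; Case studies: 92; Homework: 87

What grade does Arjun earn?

Meets

Midterm exam (73) > Discussion (41), so Discussion counts as 73.
Weighted total:
  Midterm exam 73 × 0.12 = 8.76
  Discussion 73 × 0.34 = 24.82
  Case studies 92 × 0.29 = 26.68
  Homework 87 × 0.25 = 21.75
Sum = 82.01
82.01 is ≥ 71 and < 91 → Meets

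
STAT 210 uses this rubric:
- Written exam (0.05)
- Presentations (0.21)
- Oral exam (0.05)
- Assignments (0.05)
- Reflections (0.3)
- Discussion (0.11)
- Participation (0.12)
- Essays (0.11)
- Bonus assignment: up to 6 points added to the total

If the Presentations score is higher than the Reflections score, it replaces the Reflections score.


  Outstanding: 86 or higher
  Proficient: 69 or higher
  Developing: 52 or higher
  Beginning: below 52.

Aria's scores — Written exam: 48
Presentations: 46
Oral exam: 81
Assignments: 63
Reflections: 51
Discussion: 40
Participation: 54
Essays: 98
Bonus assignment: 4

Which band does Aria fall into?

Presentations (46) ≤ Reflections (51), so Reflections stays at 51.
Weighted total:
  Written exam 48 × 0.05 = 2.4
  Presentations 46 × 0.21 = 9.66
  Oral exam 81 × 0.05 = 4.05
  Assignments 63 × 0.05 = 3.15
  Reflections 51 × 0.3 = 15.3
  Discussion 40 × 0.11 = 4.4
  Participation 54 × 0.12 = 6.48
  Essays 98 × 0.11 = 10.78
Sum = 56.22
Bonus assignment: 56.22 + 4 = 60.22
60.22 is ≥ 52 and < 69 → Developing

Developing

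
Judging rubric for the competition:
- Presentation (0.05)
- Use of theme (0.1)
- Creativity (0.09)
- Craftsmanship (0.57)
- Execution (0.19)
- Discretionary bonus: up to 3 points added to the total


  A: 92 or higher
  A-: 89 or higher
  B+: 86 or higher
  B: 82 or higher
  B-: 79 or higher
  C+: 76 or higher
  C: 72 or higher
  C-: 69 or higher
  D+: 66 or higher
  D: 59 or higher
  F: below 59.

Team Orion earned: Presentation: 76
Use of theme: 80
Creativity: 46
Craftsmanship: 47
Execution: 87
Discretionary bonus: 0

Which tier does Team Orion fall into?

D

Weighted total:
  Presentation 76 × 0.05 = 3.8
  Use of theme 80 × 0.1 = 8
  Creativity 46 × 0.09 = 4.14
  Craftsmanship 47 × 0.57 = 26.79
  Execution 87 × 0.19 = 16.53
Sum = 59.26
Discretionary bonus: 59.26 + 0 = 59.26
59.26 is ≥ 59 and < 66 → D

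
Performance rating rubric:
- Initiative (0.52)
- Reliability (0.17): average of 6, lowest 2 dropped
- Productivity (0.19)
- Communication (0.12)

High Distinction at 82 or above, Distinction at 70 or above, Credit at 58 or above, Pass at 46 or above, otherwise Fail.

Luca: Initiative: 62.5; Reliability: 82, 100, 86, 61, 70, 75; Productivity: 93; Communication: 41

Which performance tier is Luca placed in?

Reliability: drop 61, 70 → average of remaining 4 = 343/4 = 85.75
Weighted total:
  Initiative 62.5 × 0.52 = 32.5
  Reliability 85.75 × 0.17 = 14.5775
  Productivity 93 × 0.19 = 17.67
  Communication 41 × 0.12 = 4.92
Sum = 69.6675
69.6675 is ≥ 58 and < 70 → Credit

Credit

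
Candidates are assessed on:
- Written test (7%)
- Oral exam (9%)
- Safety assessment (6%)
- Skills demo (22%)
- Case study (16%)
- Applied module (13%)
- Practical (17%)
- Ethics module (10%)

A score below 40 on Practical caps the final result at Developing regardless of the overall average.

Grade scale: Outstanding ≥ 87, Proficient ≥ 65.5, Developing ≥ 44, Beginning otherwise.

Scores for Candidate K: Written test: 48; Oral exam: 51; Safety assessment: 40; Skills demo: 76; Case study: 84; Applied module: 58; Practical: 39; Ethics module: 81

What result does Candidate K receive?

Practical score 39 < 40: minimum not met.
Weighted total:
  Written test 48 × 0.07 = 3.36
  Oral exam 51 × 0.09 = 4.59
  Safety assessment 40 × 0.06 = 2.4
  Skills demo 76 × 0.22 = 16.72
  Case study 84 × 0.16 = 13.44
  Applied module 58 × 0.13 = 7.54
  Practical 39 × 0.17 = 6.63
  Ethics module 81 × 0.1 = 8.1
Sum = 62.78
62.78 would be Developing; cap at Developing applies → Developing.

Developing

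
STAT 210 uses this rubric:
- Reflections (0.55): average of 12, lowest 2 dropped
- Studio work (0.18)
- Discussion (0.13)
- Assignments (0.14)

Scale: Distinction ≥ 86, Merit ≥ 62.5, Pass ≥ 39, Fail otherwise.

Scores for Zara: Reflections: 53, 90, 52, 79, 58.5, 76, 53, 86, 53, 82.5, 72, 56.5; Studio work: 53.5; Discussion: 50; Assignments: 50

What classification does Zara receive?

Reflections: drop 52, 53 → average of remaining 10 = 706.5/10 = 70.65
Weighted total:
  Reflections 70.65 × 0.55 = 38.8575
  Studio work 53.5 × 0.18 = 9.63
  Discussion 50 × 0.13 = 6.5
  Assignments 50 × 0.14 = 7
Sum = 61.9875
61.9875 is ≥ 39 and < 62.5 → Pass

Pass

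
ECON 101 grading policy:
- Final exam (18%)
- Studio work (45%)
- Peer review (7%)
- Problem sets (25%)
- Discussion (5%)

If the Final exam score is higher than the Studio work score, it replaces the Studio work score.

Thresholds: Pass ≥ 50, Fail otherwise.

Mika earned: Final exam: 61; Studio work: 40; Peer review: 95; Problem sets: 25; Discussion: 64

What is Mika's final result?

Pass

Final exam (61) > Studio work (40), so Studio work counts as 61.
Weighted total:
  Final exam 61 × 0.18 = 10.98
  Studio work 61 × 0.45 = 27.45
  Peer review 95 × 0.07 = 6.65
  Problem sets 25 × 0.25 = 6.25
  Discussion 64 × 0.05 = 3.2
Sum = 54.53
54.53 ≥ 50 → Pass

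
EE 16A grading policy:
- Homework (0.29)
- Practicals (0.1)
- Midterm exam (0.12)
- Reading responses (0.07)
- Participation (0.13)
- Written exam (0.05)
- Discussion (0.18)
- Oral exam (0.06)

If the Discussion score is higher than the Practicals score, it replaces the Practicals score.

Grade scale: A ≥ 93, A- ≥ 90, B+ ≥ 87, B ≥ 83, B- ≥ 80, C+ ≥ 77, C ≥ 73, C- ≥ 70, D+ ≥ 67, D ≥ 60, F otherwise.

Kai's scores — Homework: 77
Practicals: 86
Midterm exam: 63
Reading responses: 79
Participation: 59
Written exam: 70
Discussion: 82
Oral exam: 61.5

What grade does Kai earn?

C

Discussion (82) ≤ Practicals (86), so Practicals stays at 86.
Weighted total:
  Homework 77 × 0.29 = 22.33
  Practicals 86 × 0.1 = 8.6
  Midterm exam 63 × 0.12 = 7.56
  Reading responses 79 × 0.07 = 5.53
  Participation 59 × 0.13 = 7.67
  Written exam 70 × 0.05 = 3.5
  Discussion 82 × 0.18 = 14.76
  Oral exam 61.5 × 0.06 = 3.69
Sum = 73.64
73.64 is ≥ 73 and < 77 → C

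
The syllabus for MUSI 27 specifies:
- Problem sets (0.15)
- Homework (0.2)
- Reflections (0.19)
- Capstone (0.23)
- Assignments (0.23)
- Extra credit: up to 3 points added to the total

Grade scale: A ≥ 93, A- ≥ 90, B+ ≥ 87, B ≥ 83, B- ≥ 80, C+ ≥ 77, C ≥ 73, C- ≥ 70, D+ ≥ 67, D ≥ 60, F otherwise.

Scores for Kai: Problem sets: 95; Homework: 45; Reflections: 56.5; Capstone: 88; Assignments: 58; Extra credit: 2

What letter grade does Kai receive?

D+

Weighted total:
  Problem sets 95 × 0.15 = 14.25
  Homework 45 × 0.2 = 9
  Reflections 56.5 × 0.19 = 10.735
  Capstone 88 × 0.23 = 20.24
  Assignments 58 × 0.23 = 13.34
Sum = 67.565
Extra credit: 67.565 + 2 = 69.565
69.565 is ≥ 67 and < 70 → D+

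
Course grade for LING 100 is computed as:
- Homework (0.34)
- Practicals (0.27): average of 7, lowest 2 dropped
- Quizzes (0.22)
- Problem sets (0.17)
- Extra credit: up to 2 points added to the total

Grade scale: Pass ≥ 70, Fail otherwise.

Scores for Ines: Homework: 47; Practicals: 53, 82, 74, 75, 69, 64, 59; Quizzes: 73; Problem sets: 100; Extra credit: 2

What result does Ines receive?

Pass

Practicals: drop 53, 59 → average of remaining 5 = 364/5 = 72.8
Weighted total:
  Homework 47 × 0.34 = 15.98
  Practicals 72.8 × 0.27 = 19.656
  Quizzes 73 × 0.22 = 16.06
  Problem sets 100 × 0.17 = 17
Sum = 68.696
Extra credit: 68.696 + 2 = 70.696
70.696 ≥ 70 → Pass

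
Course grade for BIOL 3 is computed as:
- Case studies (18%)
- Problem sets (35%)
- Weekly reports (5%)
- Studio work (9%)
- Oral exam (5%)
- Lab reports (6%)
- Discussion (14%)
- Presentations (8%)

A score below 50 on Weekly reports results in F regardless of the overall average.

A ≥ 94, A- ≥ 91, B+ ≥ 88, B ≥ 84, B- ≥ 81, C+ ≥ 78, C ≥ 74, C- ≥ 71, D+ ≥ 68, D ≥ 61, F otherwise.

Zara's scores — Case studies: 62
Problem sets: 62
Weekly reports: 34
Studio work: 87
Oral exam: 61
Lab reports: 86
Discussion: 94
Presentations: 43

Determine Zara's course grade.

F

Weekly reports score 34 < 50: minimum not met.
Weighted total:
  Case studies 62 × 0.18 = 11.16
  Problem sets 62 × 0.35 = 21.7
  Weekly reports 34 × 0.05 = 1.7
  Studio work 87 × 0.09 = 7.83
  Oral exam 61 × 0.05 = 3.05
  Lab reports 86 × 0.06 = 5.16
  Discussion 94 × 0.14 = 13.16
  Presentations 43 × 0.08 = 3.44
Sum = 67.2
Because the Weekly reports minimum was not met, the result is F.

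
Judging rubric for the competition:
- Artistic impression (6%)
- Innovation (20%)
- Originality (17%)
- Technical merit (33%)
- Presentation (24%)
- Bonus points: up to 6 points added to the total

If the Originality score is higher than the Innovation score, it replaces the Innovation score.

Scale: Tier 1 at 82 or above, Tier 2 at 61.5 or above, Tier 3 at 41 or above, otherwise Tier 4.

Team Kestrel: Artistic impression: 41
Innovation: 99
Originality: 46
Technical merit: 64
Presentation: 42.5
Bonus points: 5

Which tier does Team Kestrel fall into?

Tier 2

Originality (46) ≤ Innovation (99), so Innovation stays at 99.
Weighted total:
  Artistic impression 41 × 0.06 = 2.46
  Innovation 99 × 0.2 = 19.8
  Originality 46 × 0.17 = 7.82
  Technical merit 64 × 0.33 = 21.12
  Presentation 42.5 × 0.24 = 10.2
Sum = 61.4
Bonus points: 61.4 + 5 = 66.4
66.4 is ≥ 61.5 and < 82 → Tier 2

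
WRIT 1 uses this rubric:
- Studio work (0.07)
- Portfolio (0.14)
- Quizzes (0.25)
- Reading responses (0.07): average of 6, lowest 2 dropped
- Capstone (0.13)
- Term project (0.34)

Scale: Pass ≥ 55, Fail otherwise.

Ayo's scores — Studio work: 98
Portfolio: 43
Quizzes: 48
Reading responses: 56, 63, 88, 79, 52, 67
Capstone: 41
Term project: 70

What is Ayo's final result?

Pass

Reading responses: drop 52, 56 → average of remaining 4 = 297/4 = 74.25
Weighted total:
  Studio work 98 × 0.07 = 6.86
  Portfolio 43 × 0.14 = 6.02
  Quizzes 48 × 0.25 = 12
  Reading responses 74.25 × 0.07 = 5.1975
  Capstone 41 × 0.13 = 5.33
  Term project 70 × 0.34 = 23.8
Sum = 59.2075
59.2075 ≥ 55 → Pass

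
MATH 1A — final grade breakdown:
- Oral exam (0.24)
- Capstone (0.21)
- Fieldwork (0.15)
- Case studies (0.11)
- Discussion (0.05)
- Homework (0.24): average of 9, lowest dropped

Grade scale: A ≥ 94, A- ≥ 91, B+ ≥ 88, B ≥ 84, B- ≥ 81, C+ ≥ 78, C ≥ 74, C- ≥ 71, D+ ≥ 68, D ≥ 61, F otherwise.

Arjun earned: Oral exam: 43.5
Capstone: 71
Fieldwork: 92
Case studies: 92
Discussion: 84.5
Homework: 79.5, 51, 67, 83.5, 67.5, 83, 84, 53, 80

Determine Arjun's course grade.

Homework: drop 51 → average of remaining 8 = 597.5/8 = 74.6875
Weighted total:
  Oral exam 43.5 × 0.24 = 10.44
  Capstone 71 × 0.21 = 14.91
  Fieldwork 92 × 0.15 = 13.8
  Case studies 92 × 0.11 = 10.12
  Discussion 84.5 × 0.05 = 4.225
  Homework 74.6875 × 0.24 = 17.925
Sum = 71.42
71.42 is ≥ 71 and < 74 → C-

C-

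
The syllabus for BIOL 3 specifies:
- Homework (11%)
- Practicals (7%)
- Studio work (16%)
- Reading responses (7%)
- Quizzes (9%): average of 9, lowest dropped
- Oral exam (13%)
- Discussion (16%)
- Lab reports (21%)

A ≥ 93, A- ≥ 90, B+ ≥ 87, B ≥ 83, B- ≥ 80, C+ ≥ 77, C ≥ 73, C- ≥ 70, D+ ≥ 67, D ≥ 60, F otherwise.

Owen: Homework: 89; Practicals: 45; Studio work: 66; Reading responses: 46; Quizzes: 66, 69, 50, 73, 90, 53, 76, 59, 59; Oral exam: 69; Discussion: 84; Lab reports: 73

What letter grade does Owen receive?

C-

Quizzes: drop 50 → average of remaining 8 = 545/8 = 68.125
Weighted total:
  Homework 89 × 0.11 = 9.79
  Practicals 45 × 0.07 = 3.15
  Studio work 66 × 0.16 = 10.56
  Reading responses 46 × 0.07 = 3.22
  Quizzes 68.125 × 0.09 = 6.13125
  Oral exam 69 × 0.13 = 8.97
  Discussion 84 × 0.16 = 13.44
  Lab reports 73 × 0.21 = 15.33
Sum = 70.59125
70.59125 is ≥ 70 and < 73 → C-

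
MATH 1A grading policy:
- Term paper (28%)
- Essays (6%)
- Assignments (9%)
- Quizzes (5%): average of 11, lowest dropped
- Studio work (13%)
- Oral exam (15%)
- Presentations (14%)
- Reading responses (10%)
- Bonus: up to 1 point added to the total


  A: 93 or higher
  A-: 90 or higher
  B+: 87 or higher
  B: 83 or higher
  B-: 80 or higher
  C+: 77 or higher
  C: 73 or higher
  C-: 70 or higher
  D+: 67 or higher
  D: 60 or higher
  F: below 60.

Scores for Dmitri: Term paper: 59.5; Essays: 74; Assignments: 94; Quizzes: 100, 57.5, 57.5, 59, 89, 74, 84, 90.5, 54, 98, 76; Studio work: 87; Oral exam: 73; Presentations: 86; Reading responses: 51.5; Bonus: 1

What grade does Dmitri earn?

Quizzes: drop 54 → average of remaining 10 = 785.5/10 = 78.55
Weighted total:
  Term paper 59.5 × 0.28 = 16.66
  Essays 74 × 0.06 = 4.44
  Assignments 94 × 0.09 = 8.46
  Quizzes 78.55 × 0.05 = 3.9275
  Studio work 87 × 0.13 = 11.31
  Oral exam 73 × 0.15 = 10.95
  Presentations 86 × 0.14 = 12.04
  Reading responses 51.5 × 0.1 = 5.15
Sum = 72.9375
Bonus: 72.9375 + 1 = 73.9375
73.9375 is ≥ 73 and < 77 → C

C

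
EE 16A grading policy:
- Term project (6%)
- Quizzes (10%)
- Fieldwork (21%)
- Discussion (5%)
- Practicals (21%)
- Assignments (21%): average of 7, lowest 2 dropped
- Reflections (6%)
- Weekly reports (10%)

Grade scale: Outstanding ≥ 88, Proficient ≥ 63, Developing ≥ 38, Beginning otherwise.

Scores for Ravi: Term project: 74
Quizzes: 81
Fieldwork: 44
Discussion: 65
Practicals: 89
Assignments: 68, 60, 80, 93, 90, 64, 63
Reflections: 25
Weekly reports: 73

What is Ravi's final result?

Proficient

Assignments: drop 60, 63 → average of remaining 5 = 395/5 = 79
Weighted total:
  Term project 74 × 0.06 = 4.44
  Quizzes 81 × 0.1 = 8.1
  Fieldwork 44 × 0.21 = 9.24
  Discussion 65 × 0.05 = 3.25
  Practicals 89 × 0.21 = 18.69
  Assignments 79 × 0.21 = 16.59
  Reflections 25 × 0.06 = 1.5
  Weekly reports 73 × 0.1 = 7.3
Sum = 69.11
69.11 is ≥ 63 and < 88 → Proficient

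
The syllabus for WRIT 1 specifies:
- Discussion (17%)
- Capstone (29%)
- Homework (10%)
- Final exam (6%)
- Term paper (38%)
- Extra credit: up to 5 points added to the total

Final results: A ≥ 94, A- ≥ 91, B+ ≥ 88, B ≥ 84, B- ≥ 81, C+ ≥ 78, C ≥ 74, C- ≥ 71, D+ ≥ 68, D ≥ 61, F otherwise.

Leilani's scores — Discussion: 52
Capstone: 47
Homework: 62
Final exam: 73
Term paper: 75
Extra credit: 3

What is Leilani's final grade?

Weighted total:
  Discussion 52 × 0.17 = 8.84
  Capstone 47 × 0.29 = 13.63
  Homework 62 × 0.1 = 6.2
  Final exam 73 × 0.06 = 4.38
  Term paper 75 × 0.38 = 28.5
Sum = 61.55
Extra credit: 61.55 + 3 = 64.55
64.55 is ≥ 61 and < 68 → D

D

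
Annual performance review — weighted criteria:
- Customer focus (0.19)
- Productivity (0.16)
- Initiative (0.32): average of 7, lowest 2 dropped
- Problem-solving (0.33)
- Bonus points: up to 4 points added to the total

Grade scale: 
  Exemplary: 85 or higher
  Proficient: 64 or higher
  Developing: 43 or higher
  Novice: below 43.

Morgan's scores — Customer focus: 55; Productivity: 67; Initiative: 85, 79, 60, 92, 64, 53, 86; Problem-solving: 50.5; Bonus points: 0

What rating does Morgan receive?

Initiative: drop 53, 60 → average of remaining 5 = 406/5 = 81.2
Weighted total:
  Customer focus 55 × 0.19 = 10.45
  Productivity 67 × 0.16 = 10.72
  Initiative 81.2 × 0.32 = 25.984
  Problem-solving 50.5 × 0.33 = 16.665
Sum = 63.819
Bonus points: 63.819 + 0 = 63.819
63.819 is ≥ 43 and < 64 → Developing

Developing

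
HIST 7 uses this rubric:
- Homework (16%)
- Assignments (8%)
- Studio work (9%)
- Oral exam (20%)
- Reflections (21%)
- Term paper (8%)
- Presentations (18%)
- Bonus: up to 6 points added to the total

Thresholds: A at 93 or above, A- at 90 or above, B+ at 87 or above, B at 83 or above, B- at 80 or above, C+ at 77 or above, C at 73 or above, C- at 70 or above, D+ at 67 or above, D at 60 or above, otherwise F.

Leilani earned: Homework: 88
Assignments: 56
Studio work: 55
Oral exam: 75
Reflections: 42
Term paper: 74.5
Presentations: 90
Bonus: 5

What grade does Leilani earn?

C

Weighted total:
  Homework 88 × 0.16 = 14.08
  Assignments 56 × 0.08 = 4.48
  Studio work 55 × 0.09 = 4.95
  Oral exam 75 × 0.2 = 15
  Reflections 42 × 0.21 = 8.82
  Term paper 74.5 × 0.08 = 5.96
  Presentations 90 × 0.18 = 16.2
Sum = 69.49
Bonus: 69.49 + 5 = 74.49
74.49 is ≥ 73 and < 77 → C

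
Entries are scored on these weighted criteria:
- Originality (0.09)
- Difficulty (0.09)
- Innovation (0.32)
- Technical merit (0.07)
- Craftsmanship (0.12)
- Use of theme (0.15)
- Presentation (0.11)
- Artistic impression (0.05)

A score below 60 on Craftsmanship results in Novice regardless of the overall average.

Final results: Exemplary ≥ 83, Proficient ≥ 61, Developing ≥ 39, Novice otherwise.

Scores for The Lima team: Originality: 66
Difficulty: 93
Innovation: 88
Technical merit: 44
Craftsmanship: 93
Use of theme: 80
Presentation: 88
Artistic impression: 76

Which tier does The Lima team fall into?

Craftsmanship score 93 ≥ 60: minimum met.
Weighted total:
  Originality 66 × 0.09 = 5.94
  Difficulty 93 × 0.09 = 8.37
  Innovation 88 × 0.32 = 28.16
  Technical merit 44 × 0.07 = 3.08
  Craftsmanship 93 × 0.12 = 11.16
  Use of theme 80 × 0.15 = 12
  Presentation 88 × 0.11 = 9.68
  Artistic impression 76 × 0.05 = 3.8
Sum = 82.19
82.19 is ≥ 61 and < 83 → Proficient

Proficient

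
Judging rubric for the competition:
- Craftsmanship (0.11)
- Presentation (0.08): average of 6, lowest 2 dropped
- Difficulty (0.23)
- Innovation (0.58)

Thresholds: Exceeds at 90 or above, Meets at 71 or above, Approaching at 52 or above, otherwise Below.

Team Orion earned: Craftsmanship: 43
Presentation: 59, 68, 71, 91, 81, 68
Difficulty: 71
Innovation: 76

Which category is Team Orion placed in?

Presentation: drop 59, 68 → average of remaining 4 = 311/4 = 77.75
Weighted total:
  Craftsmanship 43 × 0.11 = 4.73
  Presentation 77.75 × 0.08 = 6.22
  Difficulty 71 × 0.23 = 16.33
  Innovation 76 × 0.58 = 44.08
Sum = 71.36
71.36 is ≥ 71 and < 90 → Meets

Meets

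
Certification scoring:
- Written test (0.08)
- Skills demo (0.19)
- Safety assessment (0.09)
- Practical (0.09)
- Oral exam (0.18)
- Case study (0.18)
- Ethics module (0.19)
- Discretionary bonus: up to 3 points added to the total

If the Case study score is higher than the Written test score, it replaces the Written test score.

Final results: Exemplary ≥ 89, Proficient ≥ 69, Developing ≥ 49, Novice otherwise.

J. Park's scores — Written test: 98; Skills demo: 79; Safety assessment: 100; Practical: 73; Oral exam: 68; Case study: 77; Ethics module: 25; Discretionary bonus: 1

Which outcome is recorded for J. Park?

Proficient

Case study (77) ≤ Written test (98), so Written test stays at 98.
Weighted total:
  Written test 98 × 0.08 = 7.84
  Skills demo 79 × 0.19 = 15.01
  Safety assessment 100 × 0.09 = 9
  Practical 73 × 0.09 = 6.57
  Oral exam 68 × 0.18 = 12.24
  Case study 77 × 0.18 = 13.86
  Ethics module 25 × 0.19 = 4.75
Sum = 69.27
Discretionary bonus: 69.27 + 1 = 70.27
70.27 is ≥ 69 and < 89 → Proficient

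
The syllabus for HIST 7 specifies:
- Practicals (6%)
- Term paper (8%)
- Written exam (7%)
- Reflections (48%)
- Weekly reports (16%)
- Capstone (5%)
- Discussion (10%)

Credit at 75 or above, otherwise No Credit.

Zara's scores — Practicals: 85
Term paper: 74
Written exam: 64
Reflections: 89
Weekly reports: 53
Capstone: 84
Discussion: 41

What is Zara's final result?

Credit

Weighted total:
  Practicals 85 × 0.06 = 5.1
  Term paper 74 × 0.08 = 5.92
  Written exam 64 × 0.07 = 4.48
  Reflections 89 × 0.48 = 42.72
  Weekly reports 53 × 0.16 = 8.48
  Capstone 84 × 0.05 = 4.2
  Discussion 41 × 0.1 = 4.1
Sum = 75
75 ≥ 75 → Credit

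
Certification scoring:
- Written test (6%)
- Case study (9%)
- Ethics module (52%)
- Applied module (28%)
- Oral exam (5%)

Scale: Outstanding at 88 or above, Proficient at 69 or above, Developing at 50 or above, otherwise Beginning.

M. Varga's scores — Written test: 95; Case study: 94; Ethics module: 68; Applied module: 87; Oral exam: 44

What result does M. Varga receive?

Weighted total:
  Written test 95 × 0.06 = 5.7
  Case study 94 × 0.09 = 8.46
  Ethics module 68 × 0.52 = 35.36
  Applied module 87 × 0.28 = 24.36
  Oral exam 44 × 0.05 = 2.2
Sum = 76.08
76.08 is ≥ 69 and < 88 → Proficient

Proficient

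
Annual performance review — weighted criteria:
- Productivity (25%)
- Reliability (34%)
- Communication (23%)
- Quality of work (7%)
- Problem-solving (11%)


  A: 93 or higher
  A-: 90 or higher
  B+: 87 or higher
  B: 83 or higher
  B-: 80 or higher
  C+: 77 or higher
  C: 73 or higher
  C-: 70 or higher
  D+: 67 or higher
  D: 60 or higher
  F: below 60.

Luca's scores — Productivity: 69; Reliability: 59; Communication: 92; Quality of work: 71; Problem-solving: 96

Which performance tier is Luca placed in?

Weighted total:
  Productivity 69 × 0.25 = 17.25
  Reliability 59 × 0.34 = 20.06
  Communication 92 × 0.23 = 21.16
  Quality of work 71 × 0.07 = 4.97
  Problem-solving 96 × 0.11 = 10.56
Sum = 74
74 is ≥ 73 and < 77 → C

C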